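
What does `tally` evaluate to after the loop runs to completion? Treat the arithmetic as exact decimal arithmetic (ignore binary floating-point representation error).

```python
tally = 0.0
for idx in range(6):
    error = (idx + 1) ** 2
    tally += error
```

Let's trace through this code step by step.

Initialize: tally = 0.0
Entering loop: for idx in range(6):
After iteration 1: idx = 0, tally = 1.0, error = 1
After iteration 2: idx = 1, tally = 5.0, error = 4
After iteration 3: idx = 2, tally = 14.0, error = 9
After iteration 4: idx = 3, tally = 30.0, error = 16
After iteration 5: idx = 4, tally = 55.0, error = 25
After iteration 6: idx = 5, tally = 91.0, error = 36
Loop ends.

Final answer: 91.0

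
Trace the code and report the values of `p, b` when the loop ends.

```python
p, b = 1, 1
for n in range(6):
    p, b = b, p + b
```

Let's trace through this code step by step.

Initialize: p = 1
Initialize: b = 1
Entering loop: for n in range(6):
After iteration 1: n = 0, p = 1, b = 2
After iteration 2: n = 1, p = 2, b = 3
After iteration 3: n = 2, p = 3, b = 5
After iteration 4: n = 3, p = 5, b = 8
After iteration 5: n = 4, p = 8, b = 13
After iteration 6: n = 5, p = 13, b = 21
Loop ends.

Final answer: 13, 21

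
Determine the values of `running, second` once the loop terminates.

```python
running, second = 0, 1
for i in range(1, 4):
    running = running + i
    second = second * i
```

Let's trace through this code step by step.

Initialize: running = 0
Initialize: second = 1
Entering loop: for i in range(1, 4):
After iteration 1: i = 1, running = 1, second = 1
After iteration 2: i = 2, running = 3, second = 2
After iteration 3: i = 3, running = 6, second = 6
Loop ends.

Final answer: 6, 6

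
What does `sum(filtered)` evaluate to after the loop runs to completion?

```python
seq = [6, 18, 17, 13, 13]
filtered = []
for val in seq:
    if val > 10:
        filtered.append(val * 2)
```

Let's trace through this code step by step.

Initialize: seq = [6, 18, 17, 13, 13]
Initialize: filtered = []
Entering loop: for val in seq:
After iteration 1: val = 6, filtered = []
After iteration 2: val = 18, filtered = [36]
After iteration 3: val = 17, filtered = [36, 34]
After iteration 4: val = 13, filtered = [36, 34, 26]
After iteration 5: val = 13, filtered = [36, 34, 26, 26]
Loop ends.
sum(filtered) = 122

Final answer: 122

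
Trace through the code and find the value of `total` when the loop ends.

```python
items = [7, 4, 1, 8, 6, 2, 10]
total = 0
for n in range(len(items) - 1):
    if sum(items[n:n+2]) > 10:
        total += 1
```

Let's trace through this code step by step.

Initialize: items = [7, 4, 1, 8, 6, 2, 10]
Initialize: total = 0
Entering loop: for n in range(len(items) - 1):
After iteration 1: n = 0, total = 1
After iteration 2: n = 1, total = 1
After iteration 3: n = 2, total = 1
After iteration 4: n = 3, total = 2
After iteration 5: n = 4, total = 2
After iteration 6: n = 5, total = 3
Loop ends.

Final answer: 3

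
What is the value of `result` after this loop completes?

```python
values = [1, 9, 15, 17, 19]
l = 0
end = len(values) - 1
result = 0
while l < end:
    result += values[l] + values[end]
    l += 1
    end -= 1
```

Let's trace through this code step by step.

Initialize: values = [1, 9, 15, 17, 19]
Initialize: l = 0
Initialize: end = 4
Initialize: result = 0
Entering loop: while l < end:
After iteration 1: l = 1, end = 3, result = 20
After iteration 2: l = 2, end = 2, result = 46
Loop ends.

Final answer: 46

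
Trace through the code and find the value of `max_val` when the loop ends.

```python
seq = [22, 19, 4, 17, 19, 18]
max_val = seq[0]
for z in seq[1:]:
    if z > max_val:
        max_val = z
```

Let's trace through this code step by step.

Initialize: seq = [22, 19, 4, 17, 19, 18]
Initialize: max_val = 22
Entering loop: for z in seq[1:]:
After iteration 1: z = 19, max_val = 22
After iteration 2: z = 4, max_val = 22
After iteration 3: z = 17, max_val = 22
After iteration 4: z = 19, max_val = 22
After iteration 5: z = 18, max_val = 22
Loop ends.

Final answer: 22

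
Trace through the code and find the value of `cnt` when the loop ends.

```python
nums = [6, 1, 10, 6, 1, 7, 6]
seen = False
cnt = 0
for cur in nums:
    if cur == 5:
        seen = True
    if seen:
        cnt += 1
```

Let's trace through this code step by step.

Initialize: nums = [6, 1, 10, 6, 1, 7, 6]
Initialize: seen = False
Initialize: cnt = 0
Entering loop: for cur in nums:
After iteration 1: cur = 6, cnt = 0
After iteration 2: cur = 1, cnt = 0
After iteration 3: cur = 10, cnt = 0
After iteration 4: cur = 6, cnt = 0
After iteration 5: cur = 1, cnt = 0
After iteration 6: cur = 7, cnt = 0
After iteration 7: cur = 6, cnt = 0
Loop ends.

Final answer: 0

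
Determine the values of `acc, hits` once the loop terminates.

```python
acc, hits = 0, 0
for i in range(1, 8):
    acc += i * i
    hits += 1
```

Let's trace through this code step by step.

Initialize: acc = 0
Initialize: hits = 0
Entering loop: for i in range(1, 8):
After iteration 1: i = 1, acc = 1, hits = 1
After iteration 2: i = 2, acc = 5, hits = 2
After iteration 3: i = 3, acc = 14, hits = 3
After iteration 4: i = 4, acc = 30, hits = 4
After iteration 5: i = 5, acc = 55, hits = 5
After iteration 6: i = 6, acc = 91, hits = 6
After iteration 7: i = 7, acc = 140, hits = 7
Loop ends.

Final answer: 140, 7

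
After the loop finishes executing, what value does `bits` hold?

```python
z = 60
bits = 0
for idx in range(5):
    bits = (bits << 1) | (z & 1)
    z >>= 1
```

Let's trace through this code step by step.

Initialize: z = 60
Initialize: bits = 0
Entering loop: for idx in range(5):
After iteration 1: idx = 0, z = 30, bits = 0
After iteration 2: idx = 1, z = 15, bits = 0
After iteration 3: idx = 2, z = 7, bits = 1
After iteration 4: idx = 3, z = 3, bits = 3
After iteration 5: idx = 4, z = 1, bits = 7
Loop ends.

Final answer: 7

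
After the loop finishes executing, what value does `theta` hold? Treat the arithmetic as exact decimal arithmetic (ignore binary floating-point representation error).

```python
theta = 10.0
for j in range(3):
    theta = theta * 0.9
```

Let's trace through this code step by step.

Initialize: theta = 10.0
Entering loop: for j in range(3):
After iteration 1: j = 0, theta = 9.0
After iteration 2: j = 1, theta = 8.1
After iteration 3: j = 2, theta = 7.29
Loop ends.

Final answer: 7.29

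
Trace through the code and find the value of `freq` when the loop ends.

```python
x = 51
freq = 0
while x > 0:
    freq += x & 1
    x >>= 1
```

Let's trace through this code step by step.

Initialize: x = 51
Initialize: freq = 0
Entering loop: while x > 0:
After iteration 1: x = 25, freq = 1
After iteration 2: x = 12, freq = 2
After iteration 3: x = 6, freq = 2
After iteration 4: x = 3, freq = 2
After iteration 5: x = 1, freq = 3
After iteration 6: x = 0, freq = 4
Loop ends.

Final answer: 4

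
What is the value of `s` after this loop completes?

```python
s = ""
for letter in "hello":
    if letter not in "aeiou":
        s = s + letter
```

Let's trace through this code step by step.

Initialize: s = ''
Entering loop: for letter in "hello":
After iteration 1: letter = 'h', s = 'h'
After iteration 2: letter = 'e', s = 'h'
After iteration 3: letter = 'l', s = 'hl'
After iteration 4: letter = 'l', s = 'hll'
After iteration 5: letter = 'o', s = 'hll'
Loop ends.

Final answer: 'hll'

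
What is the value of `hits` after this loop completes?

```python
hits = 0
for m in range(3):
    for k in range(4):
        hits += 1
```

Let's trace through this code step by step.

Initialize: hits = 0
Entering loop: for m in range(3):
After iteration 1: m = 0, hits = 4
After iteration 2: m = 1, hits = 8
After iteration 3: m = 2, hits = 12
Loop ends.

Final answer: 12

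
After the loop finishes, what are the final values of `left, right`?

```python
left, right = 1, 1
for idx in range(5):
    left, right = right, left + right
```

Let's trace through this code step by step.

Initialize: left = 1
Initialize: right = 1
Entering loop: for idx in range(5):
After iteration 1: idx = 0, left = 1, right = 2
After iteration 2: idx = 1, left = 2, right = 3
After iteration 3: idx = 2, left = 3, right = 5
After iteration 4: idx = 3, left = 5, right = 8
After iteration 5: idx = 4, left = 8, right = 13
Loop ends.

Final answer: 8, 13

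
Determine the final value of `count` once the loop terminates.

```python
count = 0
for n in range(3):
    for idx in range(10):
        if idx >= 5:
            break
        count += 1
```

Let's trace through this code step by step.

Initialize: count = 0
Entering loop: for n in range(3):
After iteration 1: n = 0, count = 5
After iteration 2: n = 1, count = 10
After iteration 3: n = 2, count = 15
Loop ends.

Final answer: 15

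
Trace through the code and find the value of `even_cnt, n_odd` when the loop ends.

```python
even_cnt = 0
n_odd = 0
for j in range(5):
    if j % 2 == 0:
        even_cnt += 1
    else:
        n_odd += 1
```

Let's trace through this code step by step.

Initialize: even_cnt = 0
Initialize: n_odd = 0
Entering loop: for j in range(5):
After iteration 1: j = 0, even_cnt = 1, n_odd = 0
After iteration 2: j = 1, even_cnt = 1, n_odd = 1
After iteration 3: j = 2, even_cnt = 2, n_odd = 1
After iteration 4: j = 3, even_cnt = 2, n_odd = 2
After iteration 5: j = 4, even_cnt = 3, n_odd = 2
Loop ends.

Final answer: 3, 2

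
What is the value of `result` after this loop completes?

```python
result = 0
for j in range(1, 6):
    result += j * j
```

Let's trace through this code step by step.

Initialize: result = 0
Entering loop: for j in range(1, 6):
After iteration 1: j = 1, result = 1
After iteration 2: j = 2, result = 5
After iteration 3: j = 3, result = 14
After iteration 4: j = 4, result = 30
After iteration 5: j = 5, result = 55
Loop ends.

Final answer: 55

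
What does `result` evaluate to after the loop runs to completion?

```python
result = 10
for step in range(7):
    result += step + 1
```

Let's trace through this code step by step.

Initialize: result = 10
Entering loop: for step in range(7):
After iteration 1: step = 0, result = 11
After iteration 2: step = 1, result = 13
After iteration 3: step = 2, result = 16
After iteration 4: step = 3, result = 20
After iteration 5: step = 4, result = 25
After iteration 6: step = 5, result = 31
After iteration 7: step = 6, result = 38
Loop ends.

Final answer: 38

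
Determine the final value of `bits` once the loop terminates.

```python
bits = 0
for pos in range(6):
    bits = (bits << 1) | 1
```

Let's trace through this code step by step.

Initialize: bits = 0
Entering loop: for pos in range(6):
After iteration 1: pos = 0, bits = 1
After iteration 2: pos = 1, bits = 3
After iteration 3: pos = 2, bits = 7
After iteration 4: pos = 3, bits = 15
After iteration 5: pos = 4, bits = 31
After iteration 6: pos = 5, bits = 63
Loop ends.

Final answer: 63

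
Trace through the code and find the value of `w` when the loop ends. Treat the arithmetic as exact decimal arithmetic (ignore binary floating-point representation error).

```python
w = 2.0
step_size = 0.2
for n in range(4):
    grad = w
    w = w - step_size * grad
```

Let's trace through this code step by step.

Initialize: w = 2.0
Initialize: step_size = 0.2
Entering loop: for n in range(4):
After iteration 1: n = 0, w = 1.6, grad = 2.0
After iteration 2: n = 1, w = 1.28, grad = 1.6
After iteration 3: n = 2, w = 1.024, grad = 1.28
After iteration 4: n = 3, w = 0.8192, grad = 1.024
Loop ends.

Final answer: 0.8192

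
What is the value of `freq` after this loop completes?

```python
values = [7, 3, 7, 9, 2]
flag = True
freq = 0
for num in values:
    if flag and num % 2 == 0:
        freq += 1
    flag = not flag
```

Let's trace through this code step by step.

Initialize: values = [7, 3, 7, 9, 2]
Initialize: flag = True
Initialize: freq = 0
Entering loop: for num in values:
After iteration 1: num = 7, flag = False, freq = 0
After iteration 2: num = 3, flag = True, freq = 0
After iteration 3: num = 7, flag = False, freq = 0
After iteration 4: num = 9, flag = True, freq = 0
After iteration 5: num = 2, flag = False, freq = 1
Loop ends.

Final answer: 1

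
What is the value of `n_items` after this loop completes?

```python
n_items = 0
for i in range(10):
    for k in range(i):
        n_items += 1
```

Let's trace through this code step by step.

Initialize: n_items = 0
Entering loop: for i in range(10):
After iteration 1: i = 0, n_items = 0
After iteration 2: i = 1, n_items = 1, k = 0
After iteration 3: i = 2, n_items = 3, k = 1
After iteration 4: i = 3, n_items = 6, k = 2
After iteration 5: i = 4, n_items = 10, k = 3
After iteration 6: i = 5, n_items = 15, k = 4
After iteration 7: i = 6, n_items = 21, k = 5
After iteration 8: i = 7, n_items = 28, k = 6
After iteration 9: i = 8, n_items = 36, k = 7
After iteration 10: i = 9, n_items = 45, k = 8
Loop ends.

Final answer: 45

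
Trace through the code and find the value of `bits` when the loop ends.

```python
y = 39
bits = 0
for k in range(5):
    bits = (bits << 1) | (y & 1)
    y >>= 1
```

Let's trace through this code step by step.

Initialize: y = 39
Initialize: bits = 0
Entering loop: for k in range(5):
After iteration 1: k = 0, y = 19, bits = 1
After iteration 2: k = 1, y = 9, bits = 3
After iteration 3: k = 2, y = 4, bits = 7
After iteration 4: k = 3, y = 2, bits = 14
After iteration 5: k = 4, y = 1, bits = 28
Loop ends.

Final answer: 28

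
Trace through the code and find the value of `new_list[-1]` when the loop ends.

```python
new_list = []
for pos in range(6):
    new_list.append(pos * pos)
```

Let's trace through this code step by step.

Initialize: new_list = []
Entering loop: for pos in range(6):
After iteration 1: pos = 0, new_list = [0]
After iteration 2: pos = 1, new_list = [0, 1]
After iteration 3: pos = 2, new_list = [0, 1, 4]
After iteration 4: pos = 3, new_list = [0, 1, 4, 9]
After iteration 5: pos = 4, new_list = [0, 1, 4, 9, 16]
After iteration 6: pos = 5, new_list = [0, 1, 4, 9, 16, 25]
Loop ends.
new_list[-1] = 25

Final answer: 25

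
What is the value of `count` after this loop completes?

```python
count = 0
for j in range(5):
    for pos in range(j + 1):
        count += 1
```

Let's trace through this code step by step.

Initialize: count = 0
Entering loop: for j in range(5):
After iteration 1: j = 0, count = 1, pos = 0
After iteration 2: j = 1, count = 3, pos = 1
After iteration 3: j = 2, count = 6, pos = 2
After iteration 4: j = 3, count = 10, pos = 3
After iteration 5: j = 4, count = 15, pos = 4
Loop ends.

Final answer: 15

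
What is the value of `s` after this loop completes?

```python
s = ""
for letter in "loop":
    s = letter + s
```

Let's trace through this code step by step.

Initialize: s = ''
Entering loop: for letter in "loop":
After iteration 1: letter = 'l', s = 'l'
After iteration 2: letter = 'o', s = 'ol'
After iteration 3: letter = 'o', s = 'ool'
After iteration 4: letter = 'p', s = 'pool'
Loop ends.

Final answer: 'pool'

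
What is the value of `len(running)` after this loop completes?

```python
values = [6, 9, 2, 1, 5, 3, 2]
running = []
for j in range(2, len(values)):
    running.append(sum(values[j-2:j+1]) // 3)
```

Let's trace through this code step by step.

Initialize: values = [6, 9, 2, 1, 5, 3, 2]
Initialize: running = []
Entering loop: for j in range(2, len(values)):
After iteration 1: j = 2, running = [5]
After iteration 2: j = 3, running = [5, 4]
After iteration 3: j = 4, running = [5, 4, 2]
After iteration 4: j = 5, running = [5, 4, 2, 3]
After iteration 5: j = 6, running = [5, 4, 2, 3, 3]
Loop ends.
len(running) = 5

Final answer: 5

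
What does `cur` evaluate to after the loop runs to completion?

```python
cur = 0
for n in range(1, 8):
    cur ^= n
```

Let's trace through this code step by step.

Initialize: cur = 0
Entering loop: for n in range(1, 8):
After iteration 1: n = 1, cur = 1
After iteration 2: n = 2, cur = 3
After iteration 3: n = 3, cur = 0
After iteration 4: n = 4, cur = 4
After iteration 5: n = 5, cur = 1
After iteration 6: n = 6, cur = 7
After iteration 7: n = 7, cur = 0
Loop ends.

Final answer: 0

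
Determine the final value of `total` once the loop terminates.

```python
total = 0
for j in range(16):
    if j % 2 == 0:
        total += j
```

Let's trace through this code step by step.

Initialize: total = 0
Entering loop: for j in range(16):
After iteration 1: j = 0, total = 0
After iteration 2: j = 1, total = 0
After iteration 3: j = 2, total = 2
After iteration 4: j = 3, total = 2
After iteration 5: j = 4, total = 6
After iteration 6: j = 5, total = 6
After iteration 7: j = 6, total = 12
After iteration 8: j = 7, total = 12
After iteration 9: j = 8, total = 20
After iteration 10: j = 9, total = 20
After iteration 11: j = 10, total = 30
After iteration 12: j = 11, total = 30
After iteration 13: j = 12, total = 42
After iteration 14: j = 13, total = 42
After iteration 15: j = 14, total = 56
After iteration 16: j = 15, total = 56
Loop ends.

Final answer: 56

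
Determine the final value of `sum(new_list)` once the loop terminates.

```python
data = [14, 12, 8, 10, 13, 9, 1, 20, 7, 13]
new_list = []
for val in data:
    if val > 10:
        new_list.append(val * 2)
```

Let's trace through this code step by step.

Initialize: data = [14, 12, 8, 10, 13, 9, 1, 20, 7, 13]
Initialize: new_list = []
Entering loop: for val in data:
After iteration 1: val = 14, new_list = [28]
After iteration 2: val = 12, new_list = [28, 24]
After iteration 3: val = 8, new_list = [28, 24]
After iteration 4: val = 10, new_list = [28, 24]
After iteration 5: val = 13, new_list = [28, 24, 26]
After iteration 6: val = 9, new_list = [28, 24, 26]
After iteration 7: val = 1, new_list = [28, 24, 26]
After iteration 8: val = 20, new_list = [28, 24, 26, 40]
After iteration 9: val = 7, new_list = [28, 24, 26, 40]
After iteration 10: val = 13, new_list = [28, 24, 26, 40, 26]
Loop ends.
sum(new_list) = 144

Final answer: 144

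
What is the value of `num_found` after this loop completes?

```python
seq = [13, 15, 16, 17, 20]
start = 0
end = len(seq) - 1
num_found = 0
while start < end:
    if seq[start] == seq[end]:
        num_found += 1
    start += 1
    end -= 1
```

Let's trace through this code step by step.

Initialize: seq = [13, 15, 16, 17, 20]
Initialize: start = 0
Initialize: end = 4
Initialize: num_found = 0
Entering loop: while start < end:
After iteration 1: start = 1, end = 3, num_found = 0
After iteration 2: start = 2, end = 2, num_found = 0
Loop ends.

Final answer: 0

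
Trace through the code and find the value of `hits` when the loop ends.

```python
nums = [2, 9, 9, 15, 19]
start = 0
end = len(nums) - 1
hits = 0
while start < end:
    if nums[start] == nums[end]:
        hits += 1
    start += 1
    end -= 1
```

Let's trace through this code step by step.

Initialize: nums = [2, 9, 9, 15, 19]
Initialize: start = 0
Initialize: end = 4
Initialize: hits = 0
Entering loop: while start < end:
After iteration 1: start = 1, end = 3, hits = 0
After iteration 2: start = 2, end = 2, hits = 0
Loop ends.

Final answer: 0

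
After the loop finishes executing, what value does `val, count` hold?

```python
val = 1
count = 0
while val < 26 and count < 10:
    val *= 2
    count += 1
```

Let's trace through this code step by step.

Initialize: val = 1
Initialize: count = 0
Entering loop: while val < 26 and count < 10:
After iteration 1: val = 2, count = 1
After iteration 2: val = 4, count = 2
After iteration 3: val = 8, count = 3
After iteration 4: val = 16, count = 4
After iteration 5: val = 32, count = 5
Loop ends.

Final answer: 32, 5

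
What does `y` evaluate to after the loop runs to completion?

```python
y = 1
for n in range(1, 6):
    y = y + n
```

Let's trace through this code step by step.

Initialize: y = 1
Entering loop: for n in range(1, 6):
After iteration 1: n = 1, y = 2
After iteration 2: n = 2, y = 4
After iteration 3: n = 3, y = 7
After iteration 4: n = 4, y = 11
After iteration 5: n = 5, y = 16
Loop ends.

Final answer: 16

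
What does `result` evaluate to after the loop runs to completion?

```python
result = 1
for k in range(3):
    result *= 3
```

Let's trace through this code step by step.

Initialize: result = 1
Entering loop: for k in range(3):
After iteration 1: k = 0, result = 3
After iteration 2: k = 1, result = 9
After iteration 3: k = 2, result = 27
Loop ends.

Final answer: 27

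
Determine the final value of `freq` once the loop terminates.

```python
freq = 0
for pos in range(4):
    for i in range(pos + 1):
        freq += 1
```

Let's trace through this code step by step.

Initialize: freq = 0
Entering loop: for pos in range(4):
After iteration 1: pos = 0, freq = 1, i = 0
After iteration 2: pos = 1, freq = 3, i = 1
After iteration 3: pos = 2, freq = 6, i = 2
After iteration 4: pos = 3, freq = 10, i = 3
Loop ends.

Final answer: 10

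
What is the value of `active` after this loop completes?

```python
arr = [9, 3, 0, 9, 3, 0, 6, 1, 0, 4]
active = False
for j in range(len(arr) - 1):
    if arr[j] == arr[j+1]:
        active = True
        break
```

Let's trace through this code step by step.

Initialize: arr = [9, 3, 0, 9, 3, 0, 6, 1, 0, 4]
Initialize: active = False
Entering loop: for j in range(len(arr) - 1):
After iteration 1: j = 0, active = False
After iteration 2: j = 1, active = False
After iteration 3: j = 2, active = False
After iteration 4: j = 3, active = False
After iteration 5: j = 4, active = False
After iteration 6: j = 5, active = False
After iteration 7: j = 6, active = False
After iteration 8: j = 7, active = False
After iteration 9: j = 8, active = False
Loop ends.

Final answer: False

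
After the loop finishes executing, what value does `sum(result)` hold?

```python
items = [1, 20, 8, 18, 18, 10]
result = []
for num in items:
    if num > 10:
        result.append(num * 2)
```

Let's trace through this code step by step.

Initialize: items = [1, 20, 8, 18, 18, 10]
Initialize: result = []
Entering loop: for num in items:
After iteration 1: num = 1, result = []
After iteration 2: num = 20, result = [40]
After iteration 3: num = 8, result = [40]
After iteration 4: num = 18, result = [40, 36]
After iteration 5: num = 18, result = [40, 36, 36]
After iteration 6: num = 10, result = [40, 36, 36]
Loop ends.
sum(result) = 112

Final answer: 112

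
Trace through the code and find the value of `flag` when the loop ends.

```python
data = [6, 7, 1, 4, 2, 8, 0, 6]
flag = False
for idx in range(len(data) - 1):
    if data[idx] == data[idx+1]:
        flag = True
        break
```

Let's trace through this code step by step.

Initialize: data = [6, 7, 1, 4, 2, 8, 0, 6]
Initialize: flag = False
Entering loop: for idx in range(len(data) - 1):
After iteration 1: idx = 0, flag = False
After iteration 2: idx = 1, flag = False
After iteration 3: idx = 2, flag = False
After iteration 4: idx = 3, flag = False
After iteration 5: idx = 4, flag = False
After iteration 6: idx = 5, flag = False
After iteration 7: idx = 6, flag = False
Loop ends.

Final answer: False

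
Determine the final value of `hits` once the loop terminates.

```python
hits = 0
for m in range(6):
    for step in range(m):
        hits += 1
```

Let's trace through this code step by step.

Initialize: hits = 0
Entering loop: for m in range(6):
After iteration 1: m = 0, hits = 0
After iteration 2: m = 1, hits = 1, step = 0
After iteration 3: m = 2, hits = 3, step = 1
After iteration 4: m = 3, hits = 6, step = 2
After iteration 5: m = 4, hits = 10, step = 3
After iteration 6: m = 5, hits = 15, step = 4
Loop ends.

Final answer: 15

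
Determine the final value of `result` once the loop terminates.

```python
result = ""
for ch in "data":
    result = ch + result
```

Let's trace through this code step by step.

Initialize: result = ''
Entering loop: for ch in "data":
After iteration 1: ch = 'd', result = 'd'
After iteration 2: ch = 'a', result = 'ad'
After iteration 3: ch = 't', result = 'tad'
After iteration 4: ch = 'a', result = 'atad'
Loop ends.

Final answer: 'atad'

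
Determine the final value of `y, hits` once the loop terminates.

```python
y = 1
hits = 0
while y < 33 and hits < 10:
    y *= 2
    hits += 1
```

Let's trace through this code step by step.

Initialize: y = 1
Initialize: hits = 0
Entering loop: while y < 33 and hits < 10:
After iteration 1: y = 2, hits = 1
After iteration 2: y = 4, hits = 2
After iteration 3: y = 8, hits = 3
After iteration 4: y = 16, hits = 4
After iteration 5: y = 32, hits = 5
After iteration 6: y = 64, hits = 6
Loop ends.

Final answer: 64, 6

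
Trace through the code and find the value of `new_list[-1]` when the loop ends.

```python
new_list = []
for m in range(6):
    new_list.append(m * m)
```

Let's trace through this code step by step.

Initialize: new_list = []
Entering loop: for m in range(6):
After iteration 1: m = 0, new_list = [0]
After iteration 2: m = 1, new_list = [0, 1]
After iteration 3: m = 2, new_list = [0, 1, 4]
After iteration 4: m = 3, new_list = [0, 1, 4, 9]
After iteration 5: m = 4, new_list = [0, 1, 4, 9, 16]
After iteration 6: m = 5, new_list = [0, 1, 4, 9, 16, 25]
Loop ends.
new_list[-1] = 25

Final answer: 25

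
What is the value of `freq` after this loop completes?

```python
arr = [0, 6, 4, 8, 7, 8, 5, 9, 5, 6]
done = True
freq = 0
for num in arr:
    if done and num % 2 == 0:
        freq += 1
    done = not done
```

Let's trace through this code step by step.

Initialize: arr = [0, 6, 4, 8, 7, 8, 5, 9, 5, 6]
Initialize: done = True
Initialize: freq = 0
Entering loop: for num in arr:
After iteration 1: num = 0, done = False, freq = 1
After iteration 2: num = 6, done = True, freq = 1
After iteration 3: num = 4, done = False, freq = 2
After iteration 4: num = 8, done = True, freq = 2
After iteration 5: num = 7, done = False, freq = 2
After iteration 6: num = 8, done = True, freq = 2
After iteration 7: num = 5, done = False, freq = 2
After iteration 8: num = 9, done = True, freq = 2
After iteration 9: num = 5, done = False, freq = 2
After iteration 10: num = 6, done = True, freq = 2
Loop ends.

Final answer: 2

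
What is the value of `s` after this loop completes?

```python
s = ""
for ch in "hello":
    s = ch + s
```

Let's trace through this code step by step.

Initialize: s = ''
Entering loop: for ch in "hello":
After iteration 1: ch = 'h', s = 'h'
After iteration 2: ch = 'e', s = 'eh'
After iteration 3: ch = 'l', s = 'leh'
After iteration 4: ch = 'l', s = 'lleh'
After iteration 5: ch = 'o', s = 'olleh'
Loop ends.

Final answer: 'olleh'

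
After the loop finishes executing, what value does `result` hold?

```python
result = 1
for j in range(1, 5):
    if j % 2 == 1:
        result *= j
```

Let's trace through this code step by step.

Initialize: result = 1
Entering loop: for j in range(1, 5):
After iteration 1: j = 1, result = 1
After iteration 2: j = 2, result = 1
After iteration 3: j = 3, result = 3
After iteration 4: j = 4, result = 3
Loop ends.

Final answer: 3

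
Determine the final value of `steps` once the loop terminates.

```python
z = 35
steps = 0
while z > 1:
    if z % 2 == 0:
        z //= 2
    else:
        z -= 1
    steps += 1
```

Let's trace through this code step by step.

Initialize: z = 35
Initialize: steps = 0
Entering loop: while z > 1:
After iteration 1: z = 34, steps = 1
After iteration 2: z = 17, steps = 2
After iteration 3: z = 16, steps = 3
After iteration 4: z = 8, steps = 4
After iteration 5: z = 4, steps = 5
After iteration 6: z = 2, steps = 6
After iteration 7: z = 1, steps = 7
Loop ends.

Final answer: 7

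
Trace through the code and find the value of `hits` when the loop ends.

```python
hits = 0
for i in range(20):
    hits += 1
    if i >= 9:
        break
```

Let's trace through this code step by step.

Initialize: hits = 0
Entering loop: for i in range(20):
After iteration 1: i = 0, hits = 1
After iteration 2: i = 1, hits = 2
After iteration 3: i = 2, hits = 3
After iteration 4: i = 3, hits = 4
After iteration 5: i = 4, hits = 5
After iteration 6: i = 5, hits = 6
After iteration 7: i = 6, hits = 7
After iteration 8: i = 7, hits = 8
After iteration 9: i = 8, hits = 9
After iteration 10: i = 9, hits = 10
Loop ends.

Final answer: 10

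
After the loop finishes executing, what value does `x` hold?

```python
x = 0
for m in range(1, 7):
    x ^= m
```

Let's trace through this code step by step.

Initialize: x = 0
Entering loop: for m in range(1, 7):
After iteration 1: m = 1, x = 1
After iteration 2: m = 2, x = 3
After iteration 3: m = 3, x = 0
After iteration 4: m = 4, x = 4
After iteration 5: m = 5, x = 1
After iteration 6: m = 6, x = 7
Loop ends.

Final answer: 7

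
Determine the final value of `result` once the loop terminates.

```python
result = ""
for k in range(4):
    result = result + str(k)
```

Let's trace through this code step by step.

Initialize: result = ''
Entering loop: for k in range(4):
After iteration 1: k = 0, result = '0'
After iteration 2: k = 1, result = '01'
After iteration 3: k = 2, result = '012'
After iteration 4: k = 3, result = '0123'
Loop ends.

Final answer: '0123'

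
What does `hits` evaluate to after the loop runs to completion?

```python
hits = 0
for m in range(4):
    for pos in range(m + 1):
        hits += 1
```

Let's trace through this code step by step.

Initialize: hits = 0
Entering loop: for m in range(4):
After iteration 1: m = 0, hits = 1, pos = 0
After iteration 2: m = 1, hits = 3, pos = 1
After iteration 3: m = 2, hits = 6, pos = 2
After iteration 4: m = 3, hits = 10, pos = 3
Loop ends.

Final answer: 10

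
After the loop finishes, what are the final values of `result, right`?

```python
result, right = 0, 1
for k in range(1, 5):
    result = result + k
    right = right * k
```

Let's trace through this code step by step.

Initialize: result = 0
Initialize: right = 1
Entering loop: for k in range(1, 5):
After iteration 1: k = 1, result = 1, right = 1
After iteration 2: k = 2, result = 3, right = 2
After iteration 3: k = 3, result = 6, right = 6
After iteration 4: k = 4, result = 10, right = 24
Loop ends.

Final answer: 10, 24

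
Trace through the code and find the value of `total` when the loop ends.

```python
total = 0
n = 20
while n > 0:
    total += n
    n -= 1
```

Let's trace through this code step by step.

Initialize: total = 0
Initialize: n = 20
Entering loop: while n > 0:
After iteration 1: total = 20, n = 19
After iteration 2: total = 39, n = 18
After iteration 3: total = 57, n = 17
After iteration 4: total = 74, n = 16
After iteration 5: total = 90, n = 15
After iteration 6: total = 105, n = 14
After iteration 7: total = 119, n = 13
After iteration 8: total = 132, n = 12
After iteration 9: total = 144, n = 11
After iteration 10: total = 155, n = 10
After iteration 11: total = 165, n = 9
After iteration 12: total = 174, n = 8
After iteration 13: total = 182, n = 7
After iteration 14: total = 189, n = 6
After iteration 15: total = 195, n = 5
After iteration 16: total = 200, n = 4
After iteration 17: total = 204, n = 3
After iteration 18: total = 207, n = 2
After iteration 19: total = 209, n = 1
After iteration 20: total = 210, n = 0
Loop ends.

Final answer: 210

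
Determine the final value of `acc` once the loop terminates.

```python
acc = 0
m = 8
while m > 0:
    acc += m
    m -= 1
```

Let's trace through this code step by step.

Initialize: acc = 0
Initialize: m = 8
Entering loop: while m > 0:
After iteration 1: acc = 8, m = 7
After iteration 2: acc = 15, m = 6
After iteration 3: acc = 21, m = 5
After iteration 4: acc = 26, m = 4
After iteration 5: acc = 30, m = 3
After iteration 6: acc = 33, m = 2
After iteration 7: acc = 35, m = 1
After iteration 8: acc = 36, m = 0
Loop ends.

Final answer: 36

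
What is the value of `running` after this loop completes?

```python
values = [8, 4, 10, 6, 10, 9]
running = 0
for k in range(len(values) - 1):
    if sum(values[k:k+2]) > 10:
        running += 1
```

Let's trace through this code step by step.

Initialize: values = [8, 4, 10, 6, 10, 9]
Initialize: running = 0
Entering loop: for k in range(len(values) - 1):
After iteration 1: k = 0, running = 1
After iteration 2: k = 1, running = 2
After iteration 3: k = 2, running = 3
After iteration 4: k = 3, running = 4
After iteration 5: k = 4, running = 5
Loop ends.

Final answer: 5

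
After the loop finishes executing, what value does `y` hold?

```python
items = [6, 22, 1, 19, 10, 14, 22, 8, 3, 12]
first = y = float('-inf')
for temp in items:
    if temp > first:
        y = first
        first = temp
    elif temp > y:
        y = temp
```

Let's trace through this code step by step.

Initialize: items = [6, 22, 1, 19, 10, 14, 22, 8, 3, 12]
Initialize: first = -inf
Initialize: y = -inf
Entering loop: for temp in items:
After iteration 1: temp = 6, first = 6, y = -inf
After iteration 2: temp = 22, first = 22, y = 6
After iteration 3: temp = 1, first = 22, y = 6
After iteration 4: temp = 19, first = 22, y = 19
After iteration 5: temp = 10, first = 22, y = 19
After iteration 6: temp = 14, first = 22, y = 19
After iteration 7: temp = 22, first = 22, y = 22
After iteration 8: temp = 8, first = 22, y = 22
After iteration 9: temp = 3, first = 22, y = 22
After iteration 10: temp = 12, first = 22, y = 22
Loop ends.

Final answer: 22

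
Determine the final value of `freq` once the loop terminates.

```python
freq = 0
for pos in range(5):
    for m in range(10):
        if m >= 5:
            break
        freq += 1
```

Let's trace through this code step by step.

Initialize: freq = 0
Entering loop: for pos in range(5):
After iteration 1: pos = 0, freq = 5
After iteration 2: pos = 1, freq = 10
After iteration 3: pos = 2, freq = 15
After iteration 4: pos = 3, freq = 20
After iteration 5: pos = 4, freq = 25
Loop ends.

Final answer: 25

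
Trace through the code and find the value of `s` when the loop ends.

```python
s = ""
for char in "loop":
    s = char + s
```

Let's trace through this code step by step.

Initialize: s = ''
Entering loop: for char in "loop":
After iteration 1: char = 'l', s = 'l'
After iteration 2: char = 'o', s = 'ol'
After iteration 3: char = 'o', s = 'ool'
After iteration 4: char = 'p', s = 'pool'
Loop ends.

Final answer: 'pool'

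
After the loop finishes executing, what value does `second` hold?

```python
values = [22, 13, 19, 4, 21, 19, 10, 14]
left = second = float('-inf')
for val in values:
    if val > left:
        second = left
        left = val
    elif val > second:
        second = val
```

Let's trace through this code step by step.

Initialize: values = [22, 13, 19, 4, 21, 19, 10, 14]
Initialize: left = -inf
Initialize: second = -inf
Entering loop: for val in values:
After iteration 1: val = 22, left = 22, second = -inf
After iteration 2: val = 13, left = 22, second = 13
After iteration 3: val = 19, left = 22, second = 19
After iteration 4: val = 4, left = 22, second = 19
After iteration 5: val = 21, left = 22, second = 21
After iteration 6: val = 19, left = 22, second = 21
After iteration 7: val = 10, left = 22, second = 21
After iteration 8: val = 14, left = 22, second = 21
Loop ends.

Final answer: 21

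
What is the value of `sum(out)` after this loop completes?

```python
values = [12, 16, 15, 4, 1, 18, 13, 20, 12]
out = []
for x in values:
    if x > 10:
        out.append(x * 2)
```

Let's trace through this code step by step.

Initialize: values = [12, 16, 15, 4, 1, 18, 13, 20, 12]
Initialize: out = []
Entering loop: for x in values:
After iteration 1: x = 12, out = [24]
After iteration 2: x = 16, out = [24, 32]
After iteration 3: x = 15, out = [24, 32, 30]
After iteration 4: x = 4, out = [24, 32, 30]
After iteration 5: x = 1, out = [24, 32, 30]
After iteration 6: x = 18, out = [24, 32, 30, 36]
After iteration 7: x = 13, out = [24, 32, 30, 36, 26]
After iteration 8: x = 20, out = [24, 32, 30, 36, 26, 40]
After iteration 9: x = 12, out = [24, 32, 30, 36, 26, 40, 24]
Loop ends.
sum(out) = 212

Final answer: 212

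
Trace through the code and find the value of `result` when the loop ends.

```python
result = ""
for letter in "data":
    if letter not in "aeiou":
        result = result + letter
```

Let's trace through this code step by step.

Initialize: result = ''
Entering loop: for letter in "data":
After iteration 1: letter = 'd', result = 'd'
After iteration 2: letter = 'a', result = 'd'
After iteration 3: letter = 't', result = 'dt'
After iteration 4: letter = 'a', result = 'dt'
Loop ends.

Final answer: 'dt'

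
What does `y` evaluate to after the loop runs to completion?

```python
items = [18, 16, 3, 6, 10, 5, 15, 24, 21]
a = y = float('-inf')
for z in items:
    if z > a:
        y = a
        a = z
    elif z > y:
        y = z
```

Let's trace through this code step by step.

Initialize: items = [18, 16, 3, 6, 10, 5, 15, 24, 21]
Initialize: a = -inf
Initialize: y = -inf
Entering loop: for z in items:
After iteration 1: z = 18, a = 18, y = -inf
After iteration 2: z = 16, a = 18, y = 16
After iteration 3: z = 3, a = 18, y = 16
After iteration 4: z = 6, a = 18, y = 16
After iteration 5: z = 10, a = 18, y = 16
After iteration 6: z = 5, a = 18, y = 16
After iteration 7: z = 15, a = 18, y = 16
After iteration 8: z = 24, a = 24, y = 18
After iteration 9: z = 21, a = 24, y = 21
Loop ends.

Final answer: 21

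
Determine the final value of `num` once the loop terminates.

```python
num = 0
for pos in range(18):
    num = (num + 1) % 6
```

Let's trace through this code step by step.

Initialize: num = 0
Entering loop: for pos in range(18):
After iteration 1: pos = 0, num = 1
After iteration 2: pos = 1, num = 2
After iteration 3: pos = 2, num = 3
After iteration 4: pos = 3, num = 4
After iteration 5: pos = 4, num = 5
After iteration 6: pos = 5, num = 0
After iteration 7: pos = 6, num = 1
After iteration 8: pos = 7, num = 2
After iteration 9: pos = 8, num = 3
After iteration 10: pos = 9, num = 4
After iteration 11: pos = 10, num = 5
After iteration 12: pos = 11, num = 0
After iteration 13: pos = 12, num = 1
After iteration 14: pos = 13, num = 2
After iteration 15: pos = 14, num = 3
After iteration 16: pos = 15, num = 4
After iteration 17: pos = 16, num = 5
After iteration 18: pos = 17, num = 0
Loop ends.

Final answer: 0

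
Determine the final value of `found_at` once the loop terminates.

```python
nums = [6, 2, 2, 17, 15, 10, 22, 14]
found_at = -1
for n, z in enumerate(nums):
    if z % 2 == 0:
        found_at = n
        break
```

Let's trace through this code step by step.

Initialize: nums = [6, 2, 2, 17, 15, 10, 22, 14]
Initialize: found_at = -1
Entering loop: for n, z in enumerate(nums):
After iteration 1: n = 0, z = 6, found_at = 0
Loop ends.

Final answer: 0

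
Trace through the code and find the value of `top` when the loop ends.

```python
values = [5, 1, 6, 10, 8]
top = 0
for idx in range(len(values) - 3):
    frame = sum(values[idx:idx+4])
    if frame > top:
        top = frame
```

Let's trace through this code step by step.

Initialize: values = [5, 1, 6, 10, 8]
Initialize: top = 0
Entering loop: for idx in range(len(values) - 3):
After iteration 1: idx = 0, top = 22, frame = 22
After iteration 2: idx = 1, top = 25, frame = 25
Loop ends.

Final answer: 25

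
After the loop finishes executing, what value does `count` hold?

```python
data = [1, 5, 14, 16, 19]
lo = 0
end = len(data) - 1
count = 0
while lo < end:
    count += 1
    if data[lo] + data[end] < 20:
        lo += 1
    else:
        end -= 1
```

Let's trace through this code step by step.

Initialize: data = [1, 5, 14, 16, 19]
Initialize: lo = 0
Initialize: end = 4
Initialize: count = 0
Entering loop: while lo < end:
After iteration 1: lo = 0, end = 3, count = 1
After iteration 2: lo = 1, end = 3, count = 2
After iteration 3: lo = 1, end = 2, count = 3
After iteration 4: lo = 2, end = 2, count = 4
Loop ends.

Final answer: 4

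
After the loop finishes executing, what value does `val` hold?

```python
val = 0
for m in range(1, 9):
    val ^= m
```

Let's trace through this code step by step.

Initialize: val = 0
Entering loop: for m in range(1, 9):
After iteration 1: m = 1, val = 1
After iteration 2: m = 2, val = 3
After iteration 3: m = 3, val = 0
After iteration 4: m = 4, val = 4
After iteration 5: m = 5, val = 1
After iteration 6: m = 6, val = 7
After iteration 7: m = 7, val = 0
After iteration 8: m = 8, val = 8
Loop ends.

Final answer: 8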